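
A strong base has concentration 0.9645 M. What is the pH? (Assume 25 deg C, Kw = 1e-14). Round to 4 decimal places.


A strong base dissociates completely, so [OH-] equals the given concentration.
pOH = -log10([OH-]) = -log10(0.9645) = 0.015698
pH = 14 - pOH = 14 - 0.015698
pH = 13.984302, rounded to 4 dp:

13.9843


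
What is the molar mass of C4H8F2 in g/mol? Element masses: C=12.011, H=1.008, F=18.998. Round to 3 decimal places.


M = sum(count * atomic_mass) over atoms.
M = 4*12.011 + 8*1.008 + 2*18.998
M = 48.044 + 8.064 + 37.996
M = 94.104 g/mol, rounded to 3 dp:

94.104 g/mol


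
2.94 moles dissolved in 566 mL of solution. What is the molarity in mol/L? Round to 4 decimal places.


Convert volume to liters: V_L = V_mL / 1000.
V_L = 566 / 1000 = 0.566 L
M = n / V_L = 2.94 / 0.566
M = 5.19434629 mol/L, rounded to 4 dp:

5.1943 mol/L


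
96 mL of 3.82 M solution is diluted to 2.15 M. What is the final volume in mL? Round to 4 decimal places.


Dilution: M1*V1 = M2*V2, solve for V2.
V2 = M1*V1 / M2
V2 = 3.82 * 96 / 2.15
V2 = 366.72 / 2.15
V2 = 170.56744186 mL, rounded to 4 dp:

170.5674 mL


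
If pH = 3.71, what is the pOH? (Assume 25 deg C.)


At 25 deg C, pH + pOH = 14.
pOH = 14 - pH = 14 - 3.71
pOH = 10.29:

10.29


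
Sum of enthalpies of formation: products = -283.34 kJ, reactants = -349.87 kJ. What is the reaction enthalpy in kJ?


dH_rxn = sum(dH_f products) - sum(dH_f reactants)
dH_rxn = -283.34 - (-349.87)
dH_rxn = 66.53 kJ:

66.53 kJ


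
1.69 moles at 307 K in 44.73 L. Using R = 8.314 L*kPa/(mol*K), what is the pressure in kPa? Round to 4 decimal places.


PV = nRT, solve for P = nRT / V.
nRT = 1.69 * 8.314 * 307 = 4313.5526
P = 4313.5526 / 44.73
P = 96.43533646 kPa, rounded to 4 dp:

96.4353 kPa


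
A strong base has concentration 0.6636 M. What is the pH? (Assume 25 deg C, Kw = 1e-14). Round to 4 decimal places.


A strong base dissociates completely, so [OH-] equals the given concentration.
pOH = -log10([OH-]) = -log10(0.6636) = 0.178094
pH = 14 - pOH = 14 - 0.178094
pH = 13.821906, rounded to 4 dp:

13.8219


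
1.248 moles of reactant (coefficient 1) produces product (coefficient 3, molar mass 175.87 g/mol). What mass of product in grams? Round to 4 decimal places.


Use the coefficient ratio to convert reactant moles to product moles, then multiply by the product's molar mass.
moles_P = moles_R * (coeff_P / coeff_R) = 1.248 * (3/1) = 3.744
mass_P = moles_P * M_P = 3.744 * 175.87
mass_P = 658.45728 g, rounded to 4 dp:

658.4573 g


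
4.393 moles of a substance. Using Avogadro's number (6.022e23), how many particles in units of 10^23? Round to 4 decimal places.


N = n * NA, then divide by 1e23 for the requested units.
N / 1e23 = n * 6.022
N / 1e23 = 4.393 * 6.022
N / 1e23 = 26.454646, rounded to 4 dp:

26.4546


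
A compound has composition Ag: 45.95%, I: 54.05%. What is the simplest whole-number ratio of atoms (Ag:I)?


Assume 100 g of compound, divide each mass% by atomic mass to get moles, then normalize by the smallest to get a raw atom ratio.
Moles per 100 g: Ag: 45.95/107.868 = 0.426, I: 54.05/126.904 = 0.4259
Raw ratio (divide by min = 0.4259): Ag: 1.0, I: 1.0
Multiply by 1 to clear fractions: Ag: 1.0 ~= 1, I: 1.0 ~= 1
Reduce by GCD to get the simplest whole-number ratio:

1:1


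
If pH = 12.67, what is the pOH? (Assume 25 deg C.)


At 25 deg C, pH + pOH = 14.
pOH = 14 - pH = 14 - 12.67
pOH = 1.33:

1.33


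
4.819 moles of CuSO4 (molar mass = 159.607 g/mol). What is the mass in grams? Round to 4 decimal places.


mass = n * M
mass = 4.819 * 159.607
mass = 769.146133 g, rounded to 4 dp:

769.1461 g


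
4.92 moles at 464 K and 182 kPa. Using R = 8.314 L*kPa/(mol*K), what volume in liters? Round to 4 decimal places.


PV = nRT, solve for V = nRT / P.
nRT = 4.92 * 8.314 * 464 = 18979.8643
V = 18979.8643 / 182
V = 104.28496868 L, rounded to 4 dp:

104.2850 L


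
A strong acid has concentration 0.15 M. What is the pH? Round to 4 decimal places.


A strong acid dissociates completely, so [H+] equals the given concentration.
pH = -log10([H+]) = -log10(0.15)
pH = 0.82390874, rounded to 4 dp:

0.8239


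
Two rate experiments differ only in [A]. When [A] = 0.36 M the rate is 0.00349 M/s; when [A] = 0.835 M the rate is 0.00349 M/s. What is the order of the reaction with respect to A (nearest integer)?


Rate is proportional to [A]^n, so rate2/rate1 = ([A]2/[A]1)^n. Take logs to solve for n.
rate2/rate1 = 0.00349 / 0.00349 = 1.0
[A]2/[A]1 = 0.835 / 0.36 = 2.3194
n = ln(1.0) / ln(2.3194) = 0.0
Nearest integer order:

0


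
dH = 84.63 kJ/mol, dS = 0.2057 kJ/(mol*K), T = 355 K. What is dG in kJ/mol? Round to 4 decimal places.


Gibbs: dG = dH - T*dS (consistent units, dS already in kJ/(mol*K)).
T*dS = 355 * 0.2057 = 73.0235
dG = 84.63 - (73.0235)
dG = 11.6065 kJ/mol, rounded to 4 dp:

11.6065 kJ/mol


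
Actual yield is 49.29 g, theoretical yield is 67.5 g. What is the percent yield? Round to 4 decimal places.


% yield = 100 * actual / theoretical
% yield = 100 * 49.29 / 67.5
% yield = 73.02222222 %, rounded to 4 dp:

73.0222 %


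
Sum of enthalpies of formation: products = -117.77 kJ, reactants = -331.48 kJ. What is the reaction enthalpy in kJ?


dH_rxn = sum(dH_f products) - sum(dH_f reactants)
dH_rxn = -117.77 - (-331.48)
dH_rxn = 213.71 kJ:

213.71 kJ


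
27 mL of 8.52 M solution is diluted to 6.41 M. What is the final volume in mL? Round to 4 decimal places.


Dilution: M1*V1 = M2*V2, solve for V2.
V2 = M1*V1 / M2
V2 = 8.52 * 27 / 6.41
V2 = 230.04 / 6.41
V2 = 35.88767551 mL, rounded to 4 dp:

35.8877 mL


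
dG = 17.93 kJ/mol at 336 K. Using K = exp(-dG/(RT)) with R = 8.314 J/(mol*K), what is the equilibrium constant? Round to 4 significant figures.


dG is in kJ/mol; multiply by 1000 to match R in J/(mol*K).
RT = 8.314 * 336 = 2793.504 J/mol
exponent = -dG*1000 / (RT) = -(17.93*1000) / 2793.504 = -6.41846226
K = exp(-6.41846226)
K = 0.0016311626, rounded to 4 significant figures:

0.001631


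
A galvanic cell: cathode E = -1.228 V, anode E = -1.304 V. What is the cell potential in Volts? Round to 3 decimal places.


Standard cell potential: E_cell = E_cathode - E_anode.
E_cell = -1.228 - (-1.304)
E_cell = 0.076 V, rounded to 3 dp:

0.076 V


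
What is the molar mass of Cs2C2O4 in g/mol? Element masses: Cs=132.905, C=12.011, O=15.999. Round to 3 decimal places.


M = sum(count * atomic_mass) over atoms.
M = 2*132.905 + 2*12.011 + 4*15.999
M = 265.81 + 24.022 + 63.996
M = 353.828 g/mol, rounded to 3 dp:

353.828 g/mol


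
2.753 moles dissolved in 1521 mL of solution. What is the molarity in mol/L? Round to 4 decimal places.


Convert volume to liters: V_L = V_mL / 1000.
V_L = 1521 / 1000 = 1.521 L
M = n / V_L = 2.753 / 1.521
M = 1.80999343 mol/L, rounded to 4 dp:

1.8100 mol/L


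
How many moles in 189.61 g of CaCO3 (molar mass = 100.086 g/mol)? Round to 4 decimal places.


n = mass / M
n = 189.61 / 100.086
n = 1.89447076 mol, rounded to 4 dp:

1.8945 mol


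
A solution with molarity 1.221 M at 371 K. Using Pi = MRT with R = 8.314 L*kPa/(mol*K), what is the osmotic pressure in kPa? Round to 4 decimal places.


Osmotic pressure (van't Hoff): Pi = M*R*T.
RT = 8.314 * 371 = 3084.494
Pi = 1.221 * 3084.494
Pi = 3766.167174 kPa, rounded to 4 dp:

3766.1672 kPa


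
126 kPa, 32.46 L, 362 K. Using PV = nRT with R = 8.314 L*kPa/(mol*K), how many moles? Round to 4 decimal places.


PV = nRT, solve for n = PV / (RT).
PV = 126 * 32.46 = 4089.96
RT = 8.314 * 362 = 3009.668
n = 4089.96 / 3009.668
n = 1.35894059 mol, rounded to 4 dp:

1.3589 mol


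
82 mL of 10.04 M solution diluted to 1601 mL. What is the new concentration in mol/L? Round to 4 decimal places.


Dilution: M1*V1 = M2*V2, solve for M2.
M2 = M1*V1 / V2
M2 = 10.04 * 82 / 1601
M2 = 823.28 / 1601
M2 = 0.51422861 mol/L, rounded to 4 dp:

0.5142 mol/L


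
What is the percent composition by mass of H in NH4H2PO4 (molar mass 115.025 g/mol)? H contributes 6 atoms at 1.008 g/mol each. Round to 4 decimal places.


pct = 100 * (n_elem * M_elem) / M_total
mass_contribution = 6 * 1.008 = 6.048 g/mol
pct = 100 * 6.048 / 115.025
pct = 5.25798739 %, rounded to 4 dp:

5.2580 %


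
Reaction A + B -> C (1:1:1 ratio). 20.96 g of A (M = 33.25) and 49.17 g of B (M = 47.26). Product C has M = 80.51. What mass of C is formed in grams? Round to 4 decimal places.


Find moles of each reactant; the smaller value is the limiting reagent in a 1:1:1 reaction, so moles_C equals moles of the limiter.
n_A = mass_A / M_A = 20.96 / 33.25 = 0.630376 mol
n_B = mass_B / M_B = 49.17 / 47.26 = 1.040415 mol
Limiting reagent: A (smaller), n_limiting = 0.630376 mol
mass_C = n_limiting * M_C = 0.630376 * 80.51
mass_C = 50.75157176 g, rounded to 4 dp:

50.7516 g


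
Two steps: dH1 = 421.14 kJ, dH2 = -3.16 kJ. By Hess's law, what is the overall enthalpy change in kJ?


Hess's law: enthalpy is a state function, so add the step enthalpies.
dH_total = dH1 + dH2 = 421.14 + (-3.16)
dH_total = 417.98 kJ:

417.98 kJ


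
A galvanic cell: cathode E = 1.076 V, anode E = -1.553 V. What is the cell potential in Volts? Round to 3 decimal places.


Standard cell potential: E_cell = E_cathode - E_anode.
E_cell = 1.076 - (-1.553)
E_cell = 2.629 V, rounded to 3 dp:

2.629 V


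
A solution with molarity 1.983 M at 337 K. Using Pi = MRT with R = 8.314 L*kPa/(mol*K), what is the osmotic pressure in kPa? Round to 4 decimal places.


Osmotic pressure (van't Hoff): Pi = M*R*T.
RT = 8.314 * 337 = 2801.818
Pi = 1.983 * 2801.818
Pi = 5556.005094 kPa, rounded to 4 dp:

5556.0051 kPa


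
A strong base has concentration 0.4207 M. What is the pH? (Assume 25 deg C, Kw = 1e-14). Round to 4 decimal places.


A strong base dissociates completely, so [OH-] equals the given concentration.
pOH = -log10([OH-]) = -log10(0.4207) = 0.376027
pH = 14 - pOH = 14 - 0.376027
pH = 13.623973, rounded to 4 dp:

13.6240


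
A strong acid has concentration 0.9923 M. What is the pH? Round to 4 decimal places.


A strong acid dissociates completely, so [H+] equals the given concentration.
pH = -log10([H+]) = -log10(0.9923)
pH = 0.00335701, rounded to 4 dp:

0.0034


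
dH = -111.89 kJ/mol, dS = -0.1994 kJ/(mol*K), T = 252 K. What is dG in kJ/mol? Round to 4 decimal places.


Gibbs: dG = dH - T*dS (consistent units, dS already in kJ/(mol*K)).
T*dS = 252 * -0.1994 = -50.2488
dG = -111.89 - (-50.2488)
dG = -61.6412 kJ/mol, rounded to 4 dp:

-61.6412 kJ/mol


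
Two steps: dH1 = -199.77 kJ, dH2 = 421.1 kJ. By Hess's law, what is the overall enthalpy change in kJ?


Hess's law: enthalpy is a state function, so add the step enthalpies.
dH_total = dH1 + dH2 = -199.77 + (421.1)
dH_total = 221.33 kJ:

221.33 kJ


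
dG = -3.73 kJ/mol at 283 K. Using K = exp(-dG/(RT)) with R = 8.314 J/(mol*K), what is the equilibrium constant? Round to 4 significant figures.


dG is in kJ/mol; multiply by 1000 to match R in J/(mol*K).
RT = 8.314 * 283 = 2352.862 J/mol
exponent = -dG*1000 / (RT) = -(-3.73*1000) / 2352.862 = 1.58530335
K = exp(1.58530335)
K = 4.8807717, rounded to 4 significant figures:

4.881


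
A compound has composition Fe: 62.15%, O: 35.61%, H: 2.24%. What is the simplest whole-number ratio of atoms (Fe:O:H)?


Assume 100 g of compound, divide each mass% by atomic mass to get moles, then normalize by the smallest to get a raw atom ratio.
Moles per 100 g: Fe: 62.15/55.845 = 1.1129, O: 35.61/15.999 = 2.2258, H: 2.24/1.008 = 2.2222
Raw ratio (divide by min = 1.1129): Fe: 1.0, O: 2.0, H: 1.997
Multiply by 1 to clear fractions: Fe: 1.0 ~= 1, O: 2.0 ~= 2, H: 1.997 ~= 2
Reduce by GCD to get the simplest whole-number ratio:

1:2:2


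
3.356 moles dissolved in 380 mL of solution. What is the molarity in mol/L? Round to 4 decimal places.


Convert volume to liters: V_L = V_mL / 1000.
V_L = 380 / 1000 = 0.38 L
M = n / V_L = 3.356 / 0.38
M = 8.83157895 mol/L, rounded to 4 dp:

8.8316 mol/L


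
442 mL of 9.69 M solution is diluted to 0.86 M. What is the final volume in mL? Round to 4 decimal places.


Dilution: M1*V1 = M2*V2, solve for V2.
V2 = M1*V1 / M2
V2 = 9.69 * 442 / 0.86
V2 = 4282.98 / 0.86
V2 = 4980.20930233 mL, rounded to 4 dp:

4980.2093 mL


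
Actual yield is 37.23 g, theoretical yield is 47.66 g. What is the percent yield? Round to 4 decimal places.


% yield = 100 * actual / theoretical
% yield = 100 * 37.23 / 47.66
% yield = 78.11582039 %, rounded to 4 dp:

78.1158 %


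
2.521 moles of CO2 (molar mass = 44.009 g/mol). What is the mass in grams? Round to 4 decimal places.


mass = n * M
mass = 2.521 * 44.009
mass = 110.946689 g, rounded to 4 dp:

110.9467 g


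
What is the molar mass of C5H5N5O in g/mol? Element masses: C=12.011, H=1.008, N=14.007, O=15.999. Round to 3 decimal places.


M = sum(count * atomic_mass) over atoms.
M = 5*12.011 + 5*1.008 + 5*14.007 + 1*15.999
M = 60.055 + 5.04 + 70.035 + 15.999
M = 151.129 g/mol, rounded to 3 dp:

151.129 g/mol


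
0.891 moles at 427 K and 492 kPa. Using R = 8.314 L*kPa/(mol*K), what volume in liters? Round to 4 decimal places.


PV = nRT, solve for V = nRT / P.
nRT = 0.891 * 8.314 * 427 = 3163.1195
V = 3163.1195 / 492
V = 6.42910467 L, rounded to 4 dp:

6.4291 L


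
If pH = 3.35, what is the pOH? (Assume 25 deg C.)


At 25 deg C, pH + pOH = 14.
pOH = 14 - pH = 14 - 3.35
pOH = 10.65:

10.65


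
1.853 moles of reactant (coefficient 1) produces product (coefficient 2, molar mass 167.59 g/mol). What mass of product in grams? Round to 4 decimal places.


Use the coefficient ratio to convert reactant moles to product moles, then multiply by the product's molar mass.
moles_P = moles_R * (coeff_P / coeff_R) = 1.853 * (2/1) = 3.706
mass_P = moles_P * M_P = 3.706 * 167.59
mass_P = 621.08854 g, rounded to 4 dp:

621.0885 g


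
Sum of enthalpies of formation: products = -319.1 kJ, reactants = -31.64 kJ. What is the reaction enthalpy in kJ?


dH_rxn = sum(dH_f products) - sum(dH_f reactants)
dH_rxn = -319.1 - (-31.64)
dH_rxn = -287.46 kJ:

-287.46 kJ


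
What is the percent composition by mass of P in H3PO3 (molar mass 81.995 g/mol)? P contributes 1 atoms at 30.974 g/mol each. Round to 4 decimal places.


pct = 100 * (n_elem * M_elem) / M_total
mass_contribution = 1 * 30.974 = 30.974 g/mol
pct = 100 * 30.974 / 81.995
pct = 37.77547411 %, rounded to 4 dp:

37.7755 %


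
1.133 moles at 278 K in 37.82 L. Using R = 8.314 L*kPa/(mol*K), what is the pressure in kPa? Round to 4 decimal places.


PV = nRT, solve for P = nRT / V.
nRT = 1.133 * 8.314 * 278 = 2618.6938
P = 2618.6938 / 37.82
P = 69.24097832 kPa, rounded to 4 dp:

69.2410 kPa


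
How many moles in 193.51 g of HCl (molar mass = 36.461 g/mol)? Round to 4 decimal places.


n = mass / M
n = 193.51 / 36.461
n = 5.30731466 mol, rounded to 4 dp:

5.3073 mol


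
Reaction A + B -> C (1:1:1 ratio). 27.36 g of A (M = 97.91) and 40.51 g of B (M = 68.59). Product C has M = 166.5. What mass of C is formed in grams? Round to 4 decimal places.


Find moles of each reactant; the smaller value is the limiting reagent in a 1:1:1 reaction, so moles_C equals moles of the limiter.
n_A = mass_A / M_A = 27.36 / 97.91 = 0.27944 mol
n_B = mass_B / M_B = 40.51 / 68.59 = 0.590611 mol
Limiting reagent: A (smaller), n_limiting = 0.27944 mol
mass_C = n_limiting * M_C = 0.27944 * 166.5
mass_C = 46.52676 g, rounded to 4 dp:

46.5268 g


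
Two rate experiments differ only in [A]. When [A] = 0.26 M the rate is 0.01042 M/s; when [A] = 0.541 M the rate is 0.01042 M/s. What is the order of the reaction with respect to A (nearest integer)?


Rate is proportional to [A]^n, so rate2/rate1 = ([A]2/[A]1)^n. Take logs to solve for n.
rate2/rate1 = 0.01042 / 0.01042 = 1.0
[A]2/[A]1 = 0.541 / 0.26 = 2.0808
n = ln(1.0) / ln(2.0808) = 0.0
Nearest integer order:

0


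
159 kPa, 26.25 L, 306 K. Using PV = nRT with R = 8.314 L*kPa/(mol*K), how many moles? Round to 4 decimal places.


PV = nRT, solve for n = PV / (RT).
PV = 159 * 26.25 = 4173.75
RT = 8.314 * 306 = 2544.084
n = 4173.75 / 2544.084
n = 1.64057083 mol, rounded to 4 dp:

1.6406 mol


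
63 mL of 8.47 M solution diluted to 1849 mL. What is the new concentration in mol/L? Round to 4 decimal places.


Dilution: M1*V1 = M2*V2, solve for M2.
M2 = M1*V1 / V2
M2 = 8.47 * 63 / 1849
M2 = 533.61 / 1849
M2 = 0.28859383 mol/L, rounded to 4 dp:

0.2886 mol/L


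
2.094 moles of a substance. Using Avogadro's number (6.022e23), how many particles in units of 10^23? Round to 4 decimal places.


N = n * NA, then divide by 1e23 for the requested units.
N / 1e23 = n * 6.022
N / 1e23 = 2.094 * 6.022
N / 1e23 = 12.610068, rounded to 4 dp:

12.6101


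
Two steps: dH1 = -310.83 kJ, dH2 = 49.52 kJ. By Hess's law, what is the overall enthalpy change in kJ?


Hess's law: enthalpy is a state function, so add the step enthalpies.
dH_total = dH1 + dH2 = -310.83 + (49.52)
dH_total = -261.31 kJ:

-261.31 kJ


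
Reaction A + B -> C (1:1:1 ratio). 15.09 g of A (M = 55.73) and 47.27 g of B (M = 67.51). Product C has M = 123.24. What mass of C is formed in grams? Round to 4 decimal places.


Find moles of each reactant; the smaller value is the limiting reagent in a 1:1:1 reaction, so moles_C equals moles of the limiter.
n_A = mass_A / M_A = 15.09 / 55.73 = 0.27077 mol
n_B = mass_B / M_B = 47.27 / 67.51 = 0.700193 mol
Limiting reagent: A (smaller), n_limiting = 0.27077 mol
mass_C = n_limiting * M_C = 0.27077 * 123.24
mass_C = 33.3696948 g, rounded to 4 dp:

33.3697 g


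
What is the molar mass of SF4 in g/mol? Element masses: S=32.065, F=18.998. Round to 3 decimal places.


M = sum(count * atomic_mass) over atoms.
M = 1*32.065 + 4*18.998
M = 32.065 + 75.992
M = 108.057 g/mol, rounded to 3 dp:

108.057 g/mol


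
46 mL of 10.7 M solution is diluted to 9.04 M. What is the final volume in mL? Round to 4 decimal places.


Dilution: M1*V1 = M2*V2, solve for V2.
V2 = M1*V1 / M2
V2 = 10.7 * 46 / 9.04
V2 = 492.2 / 9.04
V2 = 54.44690265 mL, rounded to 4 dp:

54.4469 mL


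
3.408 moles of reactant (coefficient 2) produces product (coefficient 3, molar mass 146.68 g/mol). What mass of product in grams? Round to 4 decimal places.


Use the coefficient ratio to convert reactant moles to product moles, then multiply by the product's molar mass.
moles_P = moles_R * (coeff_P / coeff_R) = 3.408 * (3/2) = 5.112
mass_P = moles_P * M_P = 5.112 * 146.68
mass_P = 749.82816 g, rounded to 4 dp:

749.8282 g


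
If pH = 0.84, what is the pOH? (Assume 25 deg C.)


At 25 deg C, pH + pOH = 14.
pOH = 14 - pH = 14 - 0.84
pOH = 13.16:

13.16


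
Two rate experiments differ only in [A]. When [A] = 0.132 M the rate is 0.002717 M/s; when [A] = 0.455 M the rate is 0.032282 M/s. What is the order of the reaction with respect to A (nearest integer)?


Rate is proportional to [A]^n, so rate2/rate1 = ([A]2/[A]1)^n. Take logs to solve for n.
rate2/rate1 = 0.032282 / 0.002717 = 11.8815
[A]2/[A]1 = 0.455 / 0.132 = 3.447
n = ln(11.8815) / ln(3.447) = 2.0
Nearest integer order:

2


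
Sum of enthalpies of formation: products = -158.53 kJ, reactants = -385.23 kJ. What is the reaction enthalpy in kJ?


dH_rxn = sum(dH_f products) - sum(dH_f reactants)
dH_rxn = -158.53 - (-385.23)
dH_rxn = 226.7 kJ:

226.70 kJ


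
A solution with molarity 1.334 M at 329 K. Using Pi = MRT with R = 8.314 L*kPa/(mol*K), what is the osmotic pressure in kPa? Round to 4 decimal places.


Osmotic pressure (van't Hoff): Pi = M*R*T.
RT = 8.314 * 329 = 2735.306
Pi = 1.334 * 2735.306
Pi = 3648.898204 kPa, rounded to 4 dp:

3648.8982 kPa


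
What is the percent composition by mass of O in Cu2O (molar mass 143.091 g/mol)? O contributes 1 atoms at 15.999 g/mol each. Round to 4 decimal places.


pct = 100 * (n_elem * M_elem) / M_total
mass_contribution = 1 * 15.999 = 15.999 g/mol
pct = 100 * 15.999 / 143.091
pct = 11.18099671 %, rounded to 4 dp:

11.1810 %


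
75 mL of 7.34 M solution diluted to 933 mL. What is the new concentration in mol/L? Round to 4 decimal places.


Dilution: M1*V1 = M2*V2, solve for M2.
M2 = M1*V1 / V2
M2 = 7.34 * 75 / 933
M2 = 550.5 / 933
M2 = 0.59003215 mol/L, rounded to 4 dp:

0.5900 mol/L


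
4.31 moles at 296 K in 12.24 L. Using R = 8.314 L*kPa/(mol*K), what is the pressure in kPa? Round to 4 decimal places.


PV = nRT, solve for P = nRT / V.
nRT = 4.31 * 8.314 * 296 = 10606.6686
P = 10606.6686 / 12.24
P = 866.55789216 kPa, rounded to 4 dp:

866.5579 kPa


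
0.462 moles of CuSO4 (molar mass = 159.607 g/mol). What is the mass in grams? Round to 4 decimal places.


mass = n * M
mass = 0.462 * 159.607
mass = 73.738434 g, rounded to 4 dp:

73.7384 g


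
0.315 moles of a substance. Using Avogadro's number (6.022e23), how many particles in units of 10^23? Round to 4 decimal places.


N = n * NA, then divide by 1e23 for the requested units.
N / 1e23 = n * 6.022
N / 1e23 = 0.315 * 6.022
N / 1e23 = 1.89693, rounded to 4 dp:

1.8969


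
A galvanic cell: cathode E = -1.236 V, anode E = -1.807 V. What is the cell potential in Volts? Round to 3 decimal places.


Standard cell potential: E_cell = E_cathode - E_anode.
E_cell = -1.236 - (-1.807)
E_cell = 0.571 V, rounded to 3 dp:

0.571 V


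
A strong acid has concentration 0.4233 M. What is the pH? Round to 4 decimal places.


A strong acid dissociates completely, so [H+] equals the given concentration.
pH = -log10([H+]) = -log10(0.4233)
pH = 0.37335173, rounded to 4 dp:

0.3734


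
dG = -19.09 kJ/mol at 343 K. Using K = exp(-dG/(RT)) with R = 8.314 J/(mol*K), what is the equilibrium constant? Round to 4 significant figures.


dG is in kJ/mol; multiply by 1000 to match R in J/(mol*K).
RT = 8.314 * 343 = 2851.702 J/mol
exponent = -dG*1000 / (RT) = -(-19.09*1000) / 2851.702 = 6.69424786
K = exp(6.69424786)
K = 807.74617, rounded to 4 significant figures:

807.7


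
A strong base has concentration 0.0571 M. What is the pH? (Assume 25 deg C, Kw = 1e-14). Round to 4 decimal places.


A strong base dissociates completely, so [OH-] equals the given concentration.
pOH = -log10([OH-]) = -log10(0.0571) = 1.243364
pH = 14 - pOH = 14 - 1.243364
pH = 12.756636, rounded to 4 dp:

12.7566


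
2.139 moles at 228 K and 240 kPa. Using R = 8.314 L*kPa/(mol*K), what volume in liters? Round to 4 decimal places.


PV = nRT, solve for V = nRT / P.
nRT = 2.139 * 8.314 * 228 = 4054.6713
V = 4054.6713 / 240
V = 16.89446375 L, rounded to 4 dp:

16.8945 L


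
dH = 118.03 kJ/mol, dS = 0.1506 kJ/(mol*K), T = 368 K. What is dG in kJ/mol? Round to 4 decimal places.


Gibbs: dG = dH - T*dS (consistent units, dS already in kJ/(mol*K)).
T*dS = 368 * 0.1506 = 55.4208
dG = 118.03 - (55.4208)
dG = 62.6092 kJ/mol, rounded to 4 dp:

62.6092 kJ/mol


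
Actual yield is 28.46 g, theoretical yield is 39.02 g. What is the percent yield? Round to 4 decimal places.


% yield = 100 * actual / theoretical
% yield = 100 * 28.46 / 39.02
% yield = 72.93695541 %, rounded to 4 dp:

72.9370 %


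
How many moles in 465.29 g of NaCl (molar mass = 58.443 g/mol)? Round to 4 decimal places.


n = mass / M
n = 465.29 / 58.443
n = 7.96143251 mol, rounded to 4 dp:

7.9614 mol


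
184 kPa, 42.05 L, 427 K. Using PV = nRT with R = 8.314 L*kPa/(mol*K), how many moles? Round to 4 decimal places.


PV = nRT, solve for n = PV / (RT).
PV = 184 * 42.05 = 7737.2
RT = 8.314 * 427 = 3550.078
n = 7737.2 / 3550.078
n = 2.17944507 mol, rounded to 4 dp:

2.1794 mol


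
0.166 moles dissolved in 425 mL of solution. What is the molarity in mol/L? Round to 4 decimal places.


Convert volume to liters: V_L = V_mL / 1000.
V_L = 425 / 1000 = 0.425 L
M = n / V_L = 0.166 / 0.425
M = 0.39058824 mol/L, rounded to 4 dp:

0.3906 mol/L


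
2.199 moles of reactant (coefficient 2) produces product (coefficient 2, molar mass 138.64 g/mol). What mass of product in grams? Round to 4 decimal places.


Use the coefficient ratio to convert reactant moles to product moles, then multiply by the product's molar mass.
moles_P = moles_R * (coeff_P / coeff_R) = 2.199 * (2/2) = 2.199
mass_P = moles_P * M_P = 2.199 * 138.64
mass_P = 304.86936 g, rounded to 4 dp:

304.8694 g


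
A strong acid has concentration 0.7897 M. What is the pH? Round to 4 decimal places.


A strong acid dissociates completely, so [H+] equals the given concentration.
pH = -log10([H+]) = -log10(0.7897)
pH = 0.10253786, rounded to 4 dp:

0.1025


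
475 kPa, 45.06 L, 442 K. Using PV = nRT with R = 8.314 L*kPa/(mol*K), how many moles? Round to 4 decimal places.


PV = nRT, solve for n = PV / (RT).
PV = 475 * 45.06 = 21403.5
RT = 8.314 * 442 = 3674.788
n = 21403.5 / 3674.788
n = 5.82441763 mol, rounded to 4 dp:

5.8244 mol


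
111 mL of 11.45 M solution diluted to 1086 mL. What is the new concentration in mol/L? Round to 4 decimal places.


Dilution: M1*V1 = M2*V2, solve for M2.
M2 = M1*V1 / V2
M2 = 11.45 * 111 / 1086
M2 = 1270.95 / 1086
M2 = 1.17030387 mol/L, rounded to 4 dp:

1.1703 mol/L


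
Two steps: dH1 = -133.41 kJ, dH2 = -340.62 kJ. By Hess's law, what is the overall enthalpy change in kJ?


Hess's law: enthalpy is a state function, so add the step enthalpies.
dH_total = dH1 + dH2 = -133.41 + (-340.62)
dH_total = -474.03 kJ:

-474.03 kJ


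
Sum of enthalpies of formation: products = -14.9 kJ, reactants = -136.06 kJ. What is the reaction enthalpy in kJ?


dH_rxn = sum(dH_f products) - sum(dH_f reactants)
dH_rxn = -14.9 - (-136.06)
dH_rxn = 121.16 kJ:

121.16 kJ


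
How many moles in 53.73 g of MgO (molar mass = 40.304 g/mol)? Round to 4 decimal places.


n = mass / M
n = 53.73 / 40.304
n = 1.3331183 mol, rounded to 4 dp:

1.3331 mol


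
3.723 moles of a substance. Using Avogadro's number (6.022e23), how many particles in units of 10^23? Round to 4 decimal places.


N = n * NA, then divide by 1e23 for the requested units.
N / 1e23 = n * 6.022
N / 1e23 = 3.723 * 6.022
N / 1e23 = 22.419906, rounded to 4 dp:

22.4199


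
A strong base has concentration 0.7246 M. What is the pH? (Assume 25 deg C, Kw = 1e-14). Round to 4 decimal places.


A strong base dissociates completely, so [OH-] equals the given concentration.
pOH = -log10([OH-]) = -log10(0.7246) = 0.139902
pH = 14 - pOH = 14 - 0.139902
pH = 13.860098, rounded to 4 dp:

13.8601


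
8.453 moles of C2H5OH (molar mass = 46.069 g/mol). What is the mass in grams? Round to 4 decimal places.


mass = n * M
mass = 8.453 * 46.069
mass = 389.421257 g, rounded to 4 dp:

389.4213 g


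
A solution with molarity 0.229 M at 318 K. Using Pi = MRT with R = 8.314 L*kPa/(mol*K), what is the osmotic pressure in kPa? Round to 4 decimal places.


Osmotic pressure (van't Hoff): Pi = M*R*T.
RT = 8.314 * 318 = 2643.852
Pi = 0.229 * 2643.852
Pi = 605.442108 kPa, rounded to 4 dp:

605.4421 kPa


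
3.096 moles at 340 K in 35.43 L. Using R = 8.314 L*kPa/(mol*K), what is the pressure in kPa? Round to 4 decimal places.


PV = nRT, solve for P = nRT / V.
nRT = 3.096 * 8.314 * 340 = 8751.649
P = 8751.649 / 35.43
P = 247.01239063 kPa, rounded to 4 dp:

247.0124 kPa


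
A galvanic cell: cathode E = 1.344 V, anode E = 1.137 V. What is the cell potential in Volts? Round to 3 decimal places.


Standard cell potential: E_cell = E_cathode - E_anode.
E_cell = 1.344 - (1.137)
E_cell = 0.207 V, rounded to 3 dp:

0.207 V


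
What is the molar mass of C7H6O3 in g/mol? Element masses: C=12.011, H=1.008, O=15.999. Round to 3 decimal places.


M = sum(count * atomic_mass) over atoms.
M = 7*12.011 + 6*1.008 + 3*15.999
M = 84.077 + 6.048 + 47.997
M = 138.122 g/mol, rounded to 3 dp:

138.122 g/mol


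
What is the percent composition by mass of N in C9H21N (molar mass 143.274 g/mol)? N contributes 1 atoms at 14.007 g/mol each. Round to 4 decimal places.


pct = 100 * (n_elem * M_elem) / M_total
mass_contribution = 1 * 14.007 = 14.007 g/mol
pct = 100 * 14.007 / 143.274
pct = 9.77637254 %, rounded to 4 dp:

9.7764 %


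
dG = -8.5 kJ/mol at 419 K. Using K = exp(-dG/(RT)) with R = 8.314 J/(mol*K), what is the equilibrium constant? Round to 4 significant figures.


dG is in kJ/mol; multiply by 1000 to match R in J/(mol*K).
RT = 8.314 * 419 = 3483.566 J/mol
exponent = -dG*1000 / (RT) = -(-8.5*1000) / 3483.566 = 2.44002841
K = exp(2.44002841)
K = 11.473367, rounded to 4 significant figures:

11.47


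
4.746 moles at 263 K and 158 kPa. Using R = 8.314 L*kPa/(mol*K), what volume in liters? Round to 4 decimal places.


PV = nRT, solve for V = nRT / P.
nRT = 4.746 * 8.314 * 263 = 10377.5182
V = 10377.5182 / 158
V = 65.68049494 L, rounded to 4 dp:

65.6805 L


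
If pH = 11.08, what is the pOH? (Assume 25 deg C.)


At 25 deg C, pH + pOH = 14.
pOH = 14 - pH = 14 - 11.08
pOH = 2.92:

2.92


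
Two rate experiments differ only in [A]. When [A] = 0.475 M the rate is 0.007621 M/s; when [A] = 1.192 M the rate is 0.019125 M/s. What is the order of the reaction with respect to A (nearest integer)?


Rate is proportional to [A]^n, so rate2/rate1 = ([A]2/[A]1)^n. Take logs to solve for n.
rate2/rate1 = 0.019125 / 0.007621 = 2.5095
[A]2/[A]1 = 1.192 / 0.475 = 2.5095
n = ln(2.5095) / ln(2.5095) = 1.0
Nearest integer order:

1


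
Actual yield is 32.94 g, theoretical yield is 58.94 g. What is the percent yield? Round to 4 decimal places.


% yield = 100 * actual / theoretical
% yield = 100 * 32.94 / 58.94
% yield = 55.88734306 %, rounded to 4 dp:

55.8873 %


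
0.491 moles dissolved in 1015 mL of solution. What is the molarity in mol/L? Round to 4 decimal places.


Convert volume to liters: V_L = V_mL / 1000.
V_L = 1015 / 1000 = 1.015 L
M = n / V_L = 0.491 / 1.015
M = 0.48374384 mol/L, rounded to 4 dp:

0.4837 mol/L


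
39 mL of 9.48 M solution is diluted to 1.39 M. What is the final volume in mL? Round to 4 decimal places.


Dilution: M1*V1 = M2*V2, solve for V2.
V2 = M1*V1 / M2
V2 = 9.48 * 39 / 1.39
V2 = 369.72 / 1.39
V2 = 265.98561151 mL, rounded to 4 dp:

265.9856 mL


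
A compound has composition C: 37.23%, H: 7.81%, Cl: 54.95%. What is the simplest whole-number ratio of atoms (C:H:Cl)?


Assume 100 g of compound, divide each mass% by atomic mass to get moles, then normalize by the smallest to get a raw atom ratio.
Moles per 100 g: C: 37.23/12.011 = 3.0997, H: 7.81/1.008 = 7.748, Cl: 54.95/35.453 = 1.5499
Raw ratio (divide by min = 1.5499): C: 2.0, H: 4.999, Cl: 1.0
Multiply by 1 to clear fractions: C: 2.0 ~= 2, H: 4.999 ~= 5, Cl: 1.0 ~= 1
Reduce by GCD to get the simplest whole-number ratio:

2:5:1


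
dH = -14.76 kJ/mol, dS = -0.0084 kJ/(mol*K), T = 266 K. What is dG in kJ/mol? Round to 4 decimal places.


Gibbs: dG = dH - T*dS (consistent units, dS already in kJ/(mol*K)).
T*dS = 266 * -0.0084 = -2.2344
dG = -14.76 - (-2.2344)
dG = -12.5256 kJ/mol, rounded to 4 dp:

-12.5256 kJ/mol


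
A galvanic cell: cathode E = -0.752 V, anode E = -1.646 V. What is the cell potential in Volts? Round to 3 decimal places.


Standard cell potential: E_cell = E_cathode - E_anode.
E_cell = -0.752 - (-1.646)
E_cell = 0.894 V, rounded to 3 dp:

0.894 V


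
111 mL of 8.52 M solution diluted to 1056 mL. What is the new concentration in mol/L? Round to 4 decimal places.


Dilution: M1*V1 = M2*V2, solve for M2.
M2 = M1*V1 / V2
M2 = 8.52 * 111 / 1056
M2 = 945.72 / 1056
M2 = 0.89556818 mol/L, rounded to 4 dp:

0.8956 mol/L


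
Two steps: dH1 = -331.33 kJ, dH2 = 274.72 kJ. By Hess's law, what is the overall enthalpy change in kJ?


Hess's law: enthalpy is a state function, so add the step enthalpies.
dH_total = dH1 + dH2 = -331.33 + (274.72)
dH_total = -56.61 kJ:

-56.61 kJ


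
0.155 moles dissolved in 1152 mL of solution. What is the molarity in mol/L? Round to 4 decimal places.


Convert volume to liters: V_L = V_mL / 1000.
V_L = 1152 / 1000 = 1.152 L
M = n / V_L = 0.155 / 1.152
M = 0.13454861 mol/L, rounded to 4 dp:

0.1345 mol/L


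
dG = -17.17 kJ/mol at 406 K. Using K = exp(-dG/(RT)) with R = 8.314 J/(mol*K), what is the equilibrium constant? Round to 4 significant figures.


dG is in kJ/mol; multiply by 1000 to match R in J/(mol*K).
RT = 8.314 * 406 = 3375.484 J/mol
exponent = -dG*1000 / (RT) = -(-17.17*1000) / 3375.484 = 5.08667794
K = exp(5.08667794)
K = 161.85129, rounded to 4 significant figures:

161.9


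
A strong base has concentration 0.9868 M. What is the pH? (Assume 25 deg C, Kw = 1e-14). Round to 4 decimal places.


A strong base dissociates completely, so [OH-] equals the given concentration.
pOH = -log10([OH-]) = -log10(0.9868) = 0.005771
pH = 14 - pOH = 14 - 0.005771
pH = 13.994229, rounded to 4 dp:

13.9942


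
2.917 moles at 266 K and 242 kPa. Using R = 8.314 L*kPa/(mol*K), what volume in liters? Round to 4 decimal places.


PV = nRT, solve for V = nRT / P.
nRT = 2.917 * 8.314 * 266 = 6451.0155
V = 6451.0155 / 242
V = 26.65708884 L, rounded to 4 dp:

26.6571 L


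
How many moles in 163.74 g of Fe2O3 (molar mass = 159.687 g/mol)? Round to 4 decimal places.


n = mass / M
n = 163.74 / 159.687
n = 1.0253809 mol, rounded to 4 dp:

1.0254 mol


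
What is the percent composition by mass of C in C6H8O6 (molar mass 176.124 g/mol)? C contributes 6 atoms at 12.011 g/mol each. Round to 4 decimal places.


pct = 100 * (n_elem * M_elem) / M_total
mass_contribution = 6 * 12.011 = 72.066 g/mol
pct = 100 * 72.066 / 176.124
pct = 40.91776249 %, rounded to 4 dp:

40.9178 %


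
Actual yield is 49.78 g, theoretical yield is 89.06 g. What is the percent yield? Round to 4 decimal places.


% yield = 100 * actual / theoretical
% yield = 100 * 49.78 / 89.06
% yield = 55.89490231 %, rounded to 4 dp:

55.8949 %


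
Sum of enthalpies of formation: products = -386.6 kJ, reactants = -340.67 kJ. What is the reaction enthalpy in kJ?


dH_rxn = sum(dH_f products) - sum(dH_f reactants)
dH_rxn = -386.6 - (-340.67)
dH_rxn = -45.93 kJ:

-45.93 kJ


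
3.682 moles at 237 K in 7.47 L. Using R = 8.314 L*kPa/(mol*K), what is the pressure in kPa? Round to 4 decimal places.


PV = nRT, solve for P = nRT / V.
nRT = 3.682 * 8.314 * 237 = 7255.0791
P = 7255.0791 / 7.47
P = 971.22879518 kPa, rounded to 4 dp:

971.2288 kPa


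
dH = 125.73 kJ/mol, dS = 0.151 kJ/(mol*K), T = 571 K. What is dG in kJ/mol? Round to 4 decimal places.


Gibbs: dG = dH - T*dS (consistent units, dS already in kJ/(mol*K)).
T*dS = 571 * 0.151 = 86.221
dG = 125.73 - (86.221)
dG = 39.509 kJ/mol, rounded to 4 dp:

39.5090 kJ/mol


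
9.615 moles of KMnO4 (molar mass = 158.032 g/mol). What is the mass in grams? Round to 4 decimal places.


mass = n * M
mass = 9.615 * 158.032
mass = 1519.47768 g, rounded to 4 dp:

1519.4777 g


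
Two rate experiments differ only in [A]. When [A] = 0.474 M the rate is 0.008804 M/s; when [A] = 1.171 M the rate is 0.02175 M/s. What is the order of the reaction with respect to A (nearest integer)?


Rate is proportional to [A]^n, so rate2/rate1 = ([A]2/[A]1)^n. Take logs to solve for n.
rate2/rate1 = 0.02175 / 0.008804 = 2.4705
[A]2/[A]1 = 1.171 / 0.474 = 2.4705
n = ln(2.4705) / ln(2.4705) = 1.0
Nearest integer order:

1


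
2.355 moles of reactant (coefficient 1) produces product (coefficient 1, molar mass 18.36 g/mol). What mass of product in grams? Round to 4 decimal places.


Use the coefficient ratio to convert reactant moles to product moles, then multiply by the product's molar mass.
moles_P = moles_R * (coeff_P / coeff_R) = 2.355 * (1/1) = 2.355
mass_P = moles_P * M_P = 2.355 * 18.36
mass_P = 43.2378 g, rounded to 4 dp:

43.2378 g


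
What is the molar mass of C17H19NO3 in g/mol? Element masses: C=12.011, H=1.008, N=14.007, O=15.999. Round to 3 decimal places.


M = sum(count * atomic_mass) over atoms.
M = 17*12.011 + 19*1.008 + 1*14.007 + 3*15.999
M = 204.187 + 19.152 + 14.007 + 47.997
M = 285.343 g/mol, rounded to 3 dp:

285.343 g/mol


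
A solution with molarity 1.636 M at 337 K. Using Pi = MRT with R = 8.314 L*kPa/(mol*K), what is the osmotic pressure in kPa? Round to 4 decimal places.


Osmotic pressure (van't Hoff): Pi = M*R*T.
RT = 8.314 * 337 = 2801.818
Pi = 1.636 * 2801.818
Pi = 4583.774248 kPa, rounded to 4 dp:

4583.7742 kPa


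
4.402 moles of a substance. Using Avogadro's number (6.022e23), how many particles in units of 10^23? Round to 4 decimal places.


N = n * NA, then divide by 1e23 for the requested units.
N / 1e23 = n * 6.022
N / 1e23 = 4.402 * 6.022
N / 1e23 = 26.508844, rounded to 4 dp:

26.5088


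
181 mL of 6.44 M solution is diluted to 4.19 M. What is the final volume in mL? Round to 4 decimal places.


Dilution: M1*V1 = M2*V2, solve for V2.
V2 = M1*V1 / M2
V2 = 6.44 * 181 / 4.19
V2 = 1165.64 / 4.19
V2 = 278.19570406 mL, rounded to 4 dp:

278.1957 mL


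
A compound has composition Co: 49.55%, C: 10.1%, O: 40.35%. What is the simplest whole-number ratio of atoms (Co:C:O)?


Assume 100 g of compound, divide each mass% by atomic mass to get moles, then normalize by the smallest to get a raw atom ratio.
Moles per 100 g: Co: 49.55/58.933 = 0.8408, C: 10.1/12.011 = 0.8409, O: 40.35/15.999 = 2.522
Raw ratio (divide by min = 0.8408): Co: 1.0, C: 1.0, O: 3.0
Multiply by 1 to clear fractions: Co: 1.0 ~= 1, C: 1.0 ~= 1, O: 3.0 ~= 3
Reduce by GCD to get the simplest whole-number ratio:

1:1:3


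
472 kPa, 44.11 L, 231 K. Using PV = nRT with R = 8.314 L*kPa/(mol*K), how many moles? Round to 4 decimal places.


PV = nRT, solve for n = PV / (RT).
PV = 472 * 44.11 = 20819.92
RT = 8.314 * 231 = 1920.534
n = 20819.92 / 1920.534
n = 10.84069327 mol, rounded to 4 dp:

10.8407 mol


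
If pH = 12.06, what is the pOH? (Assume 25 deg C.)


At 25 deg C, pH + pOH = 14.
pOH = 14 - pH = 14 - 12.06
pOH = 1.94:

1.94


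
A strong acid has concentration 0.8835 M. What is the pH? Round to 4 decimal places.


A strong acid dissociates completely, so [H+] equals the given concentration.
pH = -log10([H+]) = -log10(0.8835)
pH = 0.05379345, rounded to 4 dp:

0.0538


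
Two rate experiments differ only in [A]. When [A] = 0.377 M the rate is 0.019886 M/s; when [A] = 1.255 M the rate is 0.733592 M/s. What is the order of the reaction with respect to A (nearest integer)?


Rate is proportional to [A]^n, so rate2/rate1 = ([A]2/[A]1)^n. Take logs to solve for n.
rate2/rate1 = 0.733592 / 0.019886 = 36.8899
[A]2/[A]1 = 1.255 / 0.377 = 3.3289
n = ln(36.8899) / ln(3.3289) = 3.0
Nearest integer order:

3


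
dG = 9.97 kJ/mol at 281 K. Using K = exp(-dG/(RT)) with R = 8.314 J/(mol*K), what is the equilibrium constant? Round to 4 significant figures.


dG is in kJ/mol; multiply by 1000 to match R in J/(mol*K).
RT = 8.314 * 281 = 2336.234 J/mol
exponent = -dG*1000 / (RT) = -(9.97*1000) / 2336.234 = -4.26755197
K = exp(-4.26755197)
K = 0.014016053, rounded to 4 significant figures:

0.01402


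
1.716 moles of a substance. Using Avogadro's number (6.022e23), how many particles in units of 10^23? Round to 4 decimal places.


N = n * NA, then divide by 1e23 for the requested units.
N / 1e23 = n * 6.022
N / 1e23 = 1.716 * 6.022
N / 1e23 = 10.333752, rounded to 4 dp:

10.3338


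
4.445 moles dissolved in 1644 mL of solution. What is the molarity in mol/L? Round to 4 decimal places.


Convert volume to liters: V_L = V_mL / 1000.
V_L = 1644 / 1000 = 1.644 L
M = n / V_L = 4.445 / 1.644
M = 2.70377129 mol/L, rounded to 4 dp:

2.7038 mol/L


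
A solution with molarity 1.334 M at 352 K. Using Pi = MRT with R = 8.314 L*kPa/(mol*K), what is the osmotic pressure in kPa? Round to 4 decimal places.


Osmotic pressure (van't Hoff): Pi = M*R*T.
RT = 8.314 * 352 = 2926.528
Pi = 1.334 * 2926.528
Pi = 3903.988352 kPa, rounded to 4 dp:

3903.9884 kPa


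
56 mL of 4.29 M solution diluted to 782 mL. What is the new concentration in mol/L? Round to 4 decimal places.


Dilution: M1*V1 = M2*V2, solve for M2.
M2 = M1*V1 / V2
M2 = 4.29 * 56 / 782
M2 = 240.24 / 782
M2 = 0.30721228 mol/L, rounded to 4 dp:

0.3072 mol/L
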